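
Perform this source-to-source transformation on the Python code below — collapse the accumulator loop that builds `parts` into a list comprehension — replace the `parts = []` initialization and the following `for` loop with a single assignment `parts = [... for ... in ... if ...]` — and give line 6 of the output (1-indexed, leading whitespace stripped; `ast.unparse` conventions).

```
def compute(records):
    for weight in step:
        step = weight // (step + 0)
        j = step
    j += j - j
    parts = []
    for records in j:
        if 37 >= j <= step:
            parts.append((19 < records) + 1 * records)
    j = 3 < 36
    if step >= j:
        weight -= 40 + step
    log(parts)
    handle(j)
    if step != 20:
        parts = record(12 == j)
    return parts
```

parts = [(19 < records) + 1 * records for records in j if 37 >= j <= step]

Transformed code:
def compute(records):
    for weight in step:
        step = weight // (step + 0)
        j = step
    j += j - j
    parts = [(19 < records) + 1 * records for records in j if 37 >= j <= step]
    j = 3 < 36
    if step >= j:
        weight -= 40 + step
    log(parts)
    handle(j)
    if step != 20:
        parts = record(12 == j)
    return parts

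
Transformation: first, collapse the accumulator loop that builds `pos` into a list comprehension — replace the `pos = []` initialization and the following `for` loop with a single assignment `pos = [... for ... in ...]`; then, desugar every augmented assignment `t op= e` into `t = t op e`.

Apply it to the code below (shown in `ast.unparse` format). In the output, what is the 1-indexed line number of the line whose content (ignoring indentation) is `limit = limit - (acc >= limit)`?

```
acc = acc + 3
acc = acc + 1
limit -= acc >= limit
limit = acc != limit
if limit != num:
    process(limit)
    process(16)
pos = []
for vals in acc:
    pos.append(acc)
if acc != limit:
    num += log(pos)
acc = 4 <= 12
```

Transformed code:
acc = acc + 3
acc = acc + 1
limit = limit - (acc >= limit)
limit = acc != limit
if limit != num:
    process(limit)
    process(16)
pos = [acc for vals in acc]
if acc != limit:
    num = num + log(pos)
acc = 4 <= 12

3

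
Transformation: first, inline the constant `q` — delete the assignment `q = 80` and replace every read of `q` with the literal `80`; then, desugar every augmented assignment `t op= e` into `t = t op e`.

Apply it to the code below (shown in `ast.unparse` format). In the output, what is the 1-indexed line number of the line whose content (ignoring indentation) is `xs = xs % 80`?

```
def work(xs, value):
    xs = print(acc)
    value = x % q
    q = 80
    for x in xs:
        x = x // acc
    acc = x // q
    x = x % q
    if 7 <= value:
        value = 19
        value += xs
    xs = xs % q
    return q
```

Transformed code:
def work(xs, value):
    xs = print(acc)
    value = x % 80
    for x in xs:
        x = x // acc
    acc = x // 80
    x = x % 80
    if 7 <= value:
        value = 19
        value = value + xs
    xs = xs % 80
    return 80

11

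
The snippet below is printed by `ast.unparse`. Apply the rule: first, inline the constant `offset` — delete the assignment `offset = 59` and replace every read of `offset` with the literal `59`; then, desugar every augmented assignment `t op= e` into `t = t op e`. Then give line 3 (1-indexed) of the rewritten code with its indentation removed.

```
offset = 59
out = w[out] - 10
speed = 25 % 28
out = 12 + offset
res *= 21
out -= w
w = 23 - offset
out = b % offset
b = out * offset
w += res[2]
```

Transformed code:
out = w[out] - 10
speed = 25 % 28
out = 12 + 59
res = res * 21
out = out - w
w = 23 - 59
out = b % 59
b = out * 59
w = w + res[2]

out = 12 + 59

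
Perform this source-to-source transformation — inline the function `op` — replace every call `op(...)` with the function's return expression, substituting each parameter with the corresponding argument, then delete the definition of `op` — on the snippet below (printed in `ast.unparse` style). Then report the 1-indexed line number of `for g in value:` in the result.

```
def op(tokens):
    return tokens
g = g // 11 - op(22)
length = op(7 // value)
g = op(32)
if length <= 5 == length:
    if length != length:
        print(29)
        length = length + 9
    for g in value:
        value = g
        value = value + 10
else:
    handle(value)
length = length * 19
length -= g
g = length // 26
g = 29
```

8

Transformed code:
g = g // 11 - 22
length = 7 // value
g = 32
if length <= 5 == length:
    if length != length:
        print(29)
        length = length + 9
    for g in value:
        value = g
        value = value + 10
else:
    handle(value)
length = length * 19
length -= g
g = length // 26
g = 29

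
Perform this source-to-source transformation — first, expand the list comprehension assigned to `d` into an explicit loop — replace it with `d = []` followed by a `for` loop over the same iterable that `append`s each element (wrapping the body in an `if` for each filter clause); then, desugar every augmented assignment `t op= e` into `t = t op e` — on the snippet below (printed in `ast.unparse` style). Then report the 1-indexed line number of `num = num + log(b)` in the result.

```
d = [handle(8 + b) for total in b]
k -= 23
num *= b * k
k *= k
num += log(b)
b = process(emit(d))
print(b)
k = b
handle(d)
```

Transformed code:
d = []
for total in b:
    d.append(handle(8 + b))
k = k - 23
num = num * (b * k)
k = k * k
num = num + log(b)
b = process(emit(d))
print(b)
k = b
handle(d)

7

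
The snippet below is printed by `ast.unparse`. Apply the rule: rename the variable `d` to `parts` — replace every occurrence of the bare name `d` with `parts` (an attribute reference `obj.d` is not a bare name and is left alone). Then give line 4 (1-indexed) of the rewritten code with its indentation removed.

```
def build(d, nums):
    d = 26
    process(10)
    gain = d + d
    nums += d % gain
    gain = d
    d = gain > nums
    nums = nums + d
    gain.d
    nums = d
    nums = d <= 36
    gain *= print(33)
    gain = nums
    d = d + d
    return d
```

Transformed code:
def build(parts, nums):
    parts = 26
    process(10)
    gain = parts + parts
    nums += parts % gain
    gain = parts
    parts = gain > nums
    nums = nums + parts
    gain.d
    nums = parts
    nums = parts <= 36
    gain *= print(33)
    gain = nums
    parts = parts + parts
    return parts

gain = parts + parts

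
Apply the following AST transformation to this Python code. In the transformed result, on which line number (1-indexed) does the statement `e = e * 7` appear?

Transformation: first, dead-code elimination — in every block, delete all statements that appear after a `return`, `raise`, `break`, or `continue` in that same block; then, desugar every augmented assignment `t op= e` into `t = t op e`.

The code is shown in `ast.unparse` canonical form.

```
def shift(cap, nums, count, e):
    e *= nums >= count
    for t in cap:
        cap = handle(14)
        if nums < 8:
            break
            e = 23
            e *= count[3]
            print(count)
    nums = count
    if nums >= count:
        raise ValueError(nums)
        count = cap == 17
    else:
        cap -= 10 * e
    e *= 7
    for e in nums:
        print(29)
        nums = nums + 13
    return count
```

Transformed code:
def shift(cap, nums, count, e):
    e = e * (nums >= count)
    for t in cap:
        cap = handle(14)
        if nums < 8:
            break
    nums = count
    if nums >= count:
        raise ValueError(nums)
    else:
        cap = cap - 10 * e
    e = e * 7
    for e in nums:
        print(29)
        nums = nums + 13
    return count

12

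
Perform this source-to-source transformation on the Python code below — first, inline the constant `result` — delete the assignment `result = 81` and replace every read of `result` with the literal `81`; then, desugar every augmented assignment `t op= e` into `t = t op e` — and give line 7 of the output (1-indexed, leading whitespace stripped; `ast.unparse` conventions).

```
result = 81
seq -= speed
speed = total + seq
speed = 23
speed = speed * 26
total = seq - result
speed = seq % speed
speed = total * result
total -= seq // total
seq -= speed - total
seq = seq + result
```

Transformed code:
seq = seq - speed
speed = total + seq
speed = 23
speed = speed * 26
total = seq - 81
speed = seq % speed
speed = total * 81
total = total - seq // total
seq = seq - (speed - total)
seq = seq + 81

speed = total * 81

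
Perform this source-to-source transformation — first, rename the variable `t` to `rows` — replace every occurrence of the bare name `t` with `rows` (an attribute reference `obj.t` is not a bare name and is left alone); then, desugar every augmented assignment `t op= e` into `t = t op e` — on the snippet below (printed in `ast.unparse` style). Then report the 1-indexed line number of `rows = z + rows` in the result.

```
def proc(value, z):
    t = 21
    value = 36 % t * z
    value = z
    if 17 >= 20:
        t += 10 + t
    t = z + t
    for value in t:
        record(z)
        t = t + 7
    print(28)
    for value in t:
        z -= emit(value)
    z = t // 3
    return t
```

Transformed code:
def proc(value, z):
    rows = 21
    value = 36 % rows * z
    value = z
    if 17 >= 20:
        rows = rows + (10 + rows)
    rows = z + rows
    for value in rows:
        record(z)
        rows = rows + 7
    print(28)
    for value in rows:
        z = z - emit(value)
    z = rows // 3
    return rows

7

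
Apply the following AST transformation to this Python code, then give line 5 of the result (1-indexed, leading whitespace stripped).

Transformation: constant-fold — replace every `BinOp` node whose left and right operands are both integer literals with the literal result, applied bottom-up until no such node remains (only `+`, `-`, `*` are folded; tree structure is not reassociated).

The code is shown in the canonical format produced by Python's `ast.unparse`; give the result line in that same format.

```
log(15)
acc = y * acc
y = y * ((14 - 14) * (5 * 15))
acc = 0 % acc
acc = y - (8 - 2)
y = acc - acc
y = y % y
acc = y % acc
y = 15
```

Transformed code:
log(15)
acc = y * acc
y = y * 0
acc = 0 % acc
acc = y - 6
y = acc - acc
y = y % y
acc = y % acc
y = 15

acc = y - 6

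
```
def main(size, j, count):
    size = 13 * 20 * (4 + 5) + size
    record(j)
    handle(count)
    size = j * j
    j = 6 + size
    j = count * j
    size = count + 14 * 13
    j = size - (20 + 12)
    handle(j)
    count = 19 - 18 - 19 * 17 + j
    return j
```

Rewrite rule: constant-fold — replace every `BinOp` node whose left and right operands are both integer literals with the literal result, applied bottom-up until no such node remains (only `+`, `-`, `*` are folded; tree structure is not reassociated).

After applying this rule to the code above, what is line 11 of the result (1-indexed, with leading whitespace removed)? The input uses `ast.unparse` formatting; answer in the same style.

count = -322 + j

Transformed code:
def main(size, j, count):
    size = 2340 + size
    record(j)
    handle(count)
    size = j * j
    j = 6 + size
    j = count * j
    size = count + 182
    j = size - 32
    handle(j)
    count = -322 + j
    return j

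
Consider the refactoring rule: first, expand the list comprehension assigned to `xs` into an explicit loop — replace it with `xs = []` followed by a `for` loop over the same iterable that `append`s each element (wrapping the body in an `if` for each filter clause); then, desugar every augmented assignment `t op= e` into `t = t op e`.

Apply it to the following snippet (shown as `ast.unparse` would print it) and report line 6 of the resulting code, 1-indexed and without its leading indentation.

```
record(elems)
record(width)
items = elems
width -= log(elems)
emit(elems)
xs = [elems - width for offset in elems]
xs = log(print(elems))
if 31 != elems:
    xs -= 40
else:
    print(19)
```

xs = []

Transformed code:
record(elems)
record(width)
items = elems
width = width - log(elems)
emit(elems)
xs = []
for offset in elems:
    xs.append(elems - width)
xs = log(print(elems))
if 31 != elems:
    xs = xs - 40
else:
    print(19)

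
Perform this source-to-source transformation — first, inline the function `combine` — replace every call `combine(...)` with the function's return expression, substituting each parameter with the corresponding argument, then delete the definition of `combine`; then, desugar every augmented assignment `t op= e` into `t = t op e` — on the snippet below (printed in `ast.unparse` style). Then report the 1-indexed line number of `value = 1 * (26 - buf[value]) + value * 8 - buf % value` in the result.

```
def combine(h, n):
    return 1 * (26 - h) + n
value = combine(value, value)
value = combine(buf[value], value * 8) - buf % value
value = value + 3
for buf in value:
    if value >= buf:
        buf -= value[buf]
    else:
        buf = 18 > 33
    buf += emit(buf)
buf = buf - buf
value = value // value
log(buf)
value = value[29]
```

Transformed code:
value = 1 * (26 - value) + value
value = 1 * (26 - buf[value]) + value * 8 - buf % value
value = value + 3
for buf in value:
    if value >= buf:
        buf = buf - value[buf]
    else:
        buf = 18 > 33
    buf = buf + emit(buf)
buf = buf - buf
value = value // value
log(buf)
value = value[29]

2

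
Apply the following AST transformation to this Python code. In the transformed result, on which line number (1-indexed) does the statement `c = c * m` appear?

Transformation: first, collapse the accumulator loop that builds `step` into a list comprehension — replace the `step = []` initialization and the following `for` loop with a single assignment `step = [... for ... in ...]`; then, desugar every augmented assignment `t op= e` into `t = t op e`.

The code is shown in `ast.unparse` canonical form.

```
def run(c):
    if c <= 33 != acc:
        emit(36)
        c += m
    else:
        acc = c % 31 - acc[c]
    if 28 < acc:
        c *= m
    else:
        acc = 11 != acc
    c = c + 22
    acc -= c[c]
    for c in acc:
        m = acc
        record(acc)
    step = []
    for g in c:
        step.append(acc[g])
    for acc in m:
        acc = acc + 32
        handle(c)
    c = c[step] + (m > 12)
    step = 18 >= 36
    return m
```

8

Transformed code:
def run(c):
    if c <= 33 != acc:
        emit(36)
        c = c + m
    else:
        acc = c % 31 - acc[c]
    if 28 < acc:
        c = c * m
    else:
        acc = 11 != acc
    c = c + 22
    acc = acc - c[c]
    for c in acc:
        m = acc
        record(acc)
    step = [acc[g] for g in c]
    for acc in m:
        acc = acc + 32
        handle(c)
    c = c[step] + (m > 12)
    step = 18 >= 36
    return m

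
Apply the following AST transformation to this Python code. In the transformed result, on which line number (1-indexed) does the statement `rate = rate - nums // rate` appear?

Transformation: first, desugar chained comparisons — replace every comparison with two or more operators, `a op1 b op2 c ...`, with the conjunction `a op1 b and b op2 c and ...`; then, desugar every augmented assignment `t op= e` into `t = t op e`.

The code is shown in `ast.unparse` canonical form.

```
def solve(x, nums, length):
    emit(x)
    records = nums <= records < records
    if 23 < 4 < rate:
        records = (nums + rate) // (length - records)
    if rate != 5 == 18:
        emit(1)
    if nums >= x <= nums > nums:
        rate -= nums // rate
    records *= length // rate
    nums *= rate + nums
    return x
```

9

Transformed code:
def solve(x, nums, length):
    emit(x)
    records = nums <= records and records < records
    if 23 < 4 and 4 < rate:
        records = (nums + rate) // (length - records)
    if rate != 5 and 5 == 18:
        emit(1)
    if nums >= x and x <= nums and (nums > nums):
        rate = rate - nums // rate
    records = records * (length // rate)
    nums = nums * (rate + nums)
    return x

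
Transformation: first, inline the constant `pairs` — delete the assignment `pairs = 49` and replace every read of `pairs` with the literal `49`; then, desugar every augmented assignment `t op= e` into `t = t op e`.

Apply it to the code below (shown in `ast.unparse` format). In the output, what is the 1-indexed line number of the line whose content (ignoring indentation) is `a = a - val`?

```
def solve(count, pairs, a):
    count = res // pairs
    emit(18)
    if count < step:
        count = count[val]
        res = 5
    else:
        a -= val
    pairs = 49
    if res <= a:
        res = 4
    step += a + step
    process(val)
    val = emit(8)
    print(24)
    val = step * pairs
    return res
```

Transformed code:
def solve(count, pairs, a):
    count = res // 49
    emit(18)
    if count < step:
        count = count[val]
        res = 5
    else:
        a = a - val
    if res <= a:
        res = 4
    step = step + (a + step)
    process(val)
    val = emit(8)
    print(24)
    val = step * 49
    return res

8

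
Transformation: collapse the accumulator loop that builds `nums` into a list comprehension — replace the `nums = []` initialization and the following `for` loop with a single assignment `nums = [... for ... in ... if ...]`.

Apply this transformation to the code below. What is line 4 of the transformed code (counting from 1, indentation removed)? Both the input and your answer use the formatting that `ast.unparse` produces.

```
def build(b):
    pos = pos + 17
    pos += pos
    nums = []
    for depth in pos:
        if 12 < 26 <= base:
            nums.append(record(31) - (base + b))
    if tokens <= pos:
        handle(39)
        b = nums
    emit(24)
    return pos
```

nums = [record(31) - (base + b) for depth in pos if 12 < 26 <= base]

Transformed code:
def build(b):
    pos = pos + 17
    pos += pos
    nums = [record(31) - (base + b) for depth in pos if 12 < 26 <= base]
    if tokens <= pos:
        handle(39)
        b = nums
    emit(24)
    return pos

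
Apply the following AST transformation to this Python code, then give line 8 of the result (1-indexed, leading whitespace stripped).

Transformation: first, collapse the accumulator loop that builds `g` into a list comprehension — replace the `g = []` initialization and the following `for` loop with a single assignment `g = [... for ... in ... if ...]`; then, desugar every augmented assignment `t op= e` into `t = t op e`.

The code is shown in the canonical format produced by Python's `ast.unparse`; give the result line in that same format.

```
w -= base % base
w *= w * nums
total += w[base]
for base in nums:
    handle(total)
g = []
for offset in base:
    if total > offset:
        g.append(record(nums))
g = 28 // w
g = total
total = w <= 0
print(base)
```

Transformed code:
w = w - base % base
w = w * (w * nums)
total = total + w[base]
for base in nums:
    handle(total)
g = [record(nums) for offset in base if total > offset]
g = 28 // w
g = total
total = w <= 0
print(base)

g = total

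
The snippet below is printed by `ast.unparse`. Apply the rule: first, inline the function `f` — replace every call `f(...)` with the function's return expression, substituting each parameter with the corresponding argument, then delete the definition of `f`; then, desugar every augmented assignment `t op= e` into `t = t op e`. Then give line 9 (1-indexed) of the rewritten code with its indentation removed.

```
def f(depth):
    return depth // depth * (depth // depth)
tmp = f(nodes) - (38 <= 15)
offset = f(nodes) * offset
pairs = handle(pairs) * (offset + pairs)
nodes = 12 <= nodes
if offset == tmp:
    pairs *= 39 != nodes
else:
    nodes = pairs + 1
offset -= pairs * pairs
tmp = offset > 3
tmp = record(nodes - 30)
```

offset = offset - pairs * pairs

Transformed code:
tmp = nodes // nodes * (nodes // nodes) - (38 <= 15)
offset = nodes // nodes * (nodes // nodes) * offset
pairs = handle(pairs) * (offset + pairs)
nodes = 12 <= nodes
if offset == tmp:
    pairs = pairs * (39 != nodes)
else:
    nodes = pairs + 1
offset = offset - pairs * pairs
tmp = offset > 3
tmp = record(nodes - 30)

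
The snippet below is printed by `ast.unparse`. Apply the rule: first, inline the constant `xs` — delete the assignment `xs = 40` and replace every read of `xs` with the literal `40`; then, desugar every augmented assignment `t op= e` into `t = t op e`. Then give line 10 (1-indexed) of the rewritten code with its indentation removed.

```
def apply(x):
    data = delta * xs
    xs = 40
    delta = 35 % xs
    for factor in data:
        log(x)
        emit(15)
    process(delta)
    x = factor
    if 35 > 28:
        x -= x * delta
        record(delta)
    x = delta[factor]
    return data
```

x = x - x * delta

Transformed code:
def apply(x):
    data = delta * 40
    delta = 35 % 40
    for factor in data:
        log(x)
        emit(15)
    process(delta)
    x = factor
    if 35 > 28:
        x = x - x * delta
        record(delta)
    x = delta[factor]
    return data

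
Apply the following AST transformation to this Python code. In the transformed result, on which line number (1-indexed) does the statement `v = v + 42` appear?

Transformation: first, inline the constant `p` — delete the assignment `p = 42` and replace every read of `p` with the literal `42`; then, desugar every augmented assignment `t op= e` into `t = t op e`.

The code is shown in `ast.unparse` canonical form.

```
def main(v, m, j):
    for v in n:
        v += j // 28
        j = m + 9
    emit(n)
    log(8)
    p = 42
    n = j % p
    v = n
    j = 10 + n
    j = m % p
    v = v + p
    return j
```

11

Transformed code:
def main(v, m, j):
    for v in n:
        v = v + j // 28
        j = m + 9
    emit(n)
    log(8)
    n = j % 42
    v = n
    j = 10 + n
    j = m % 42
    v = v + 42
    return j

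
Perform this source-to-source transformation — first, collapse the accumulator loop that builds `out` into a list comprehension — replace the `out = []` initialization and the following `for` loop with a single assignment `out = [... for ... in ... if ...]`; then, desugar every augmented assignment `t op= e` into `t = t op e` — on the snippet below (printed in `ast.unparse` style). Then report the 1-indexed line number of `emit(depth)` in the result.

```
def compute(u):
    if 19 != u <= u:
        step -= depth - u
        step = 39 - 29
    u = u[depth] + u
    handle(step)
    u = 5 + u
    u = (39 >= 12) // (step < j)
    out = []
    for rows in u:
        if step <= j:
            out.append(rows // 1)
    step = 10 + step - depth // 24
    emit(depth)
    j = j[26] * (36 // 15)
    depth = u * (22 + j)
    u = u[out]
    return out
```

Transformed code:
def compute(u):
    if 19 != u <= u:
        step = step - (depth - u)
        step = 39 - 29
    u = u[depth] + u
    handle(step)
    u = 5 + u
    u = (39 >= 12) // (step < j)
    out = [rows // 1 for rows in u if step <= j]
    step = 10 + step - depth // 24
    emit(depth)
    j = j[26] * (36 // 15)
    depth = u * (22 + j)
    u = u[out]
    return out

11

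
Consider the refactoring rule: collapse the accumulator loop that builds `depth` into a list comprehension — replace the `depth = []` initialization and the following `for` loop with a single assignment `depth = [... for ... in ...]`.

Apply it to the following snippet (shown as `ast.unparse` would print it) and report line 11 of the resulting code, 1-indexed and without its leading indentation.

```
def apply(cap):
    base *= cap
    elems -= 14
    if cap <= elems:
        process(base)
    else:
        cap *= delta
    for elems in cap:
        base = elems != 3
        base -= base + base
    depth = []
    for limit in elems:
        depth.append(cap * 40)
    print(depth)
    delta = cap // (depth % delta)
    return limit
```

Transformed code:
def apply(cap):
    base *= cap
    elems -= 14
    if cap <= elems:
        process(base)
    else:
        cap *= delta
    for elems in cap:
        base = elems != 3
        base -= base + base
    depth = [cap * 40 for limit in elems]
    print(depth)
    delta = cap // (depth % delta)
    return limit

depth = [cap * 40 for limit in elems]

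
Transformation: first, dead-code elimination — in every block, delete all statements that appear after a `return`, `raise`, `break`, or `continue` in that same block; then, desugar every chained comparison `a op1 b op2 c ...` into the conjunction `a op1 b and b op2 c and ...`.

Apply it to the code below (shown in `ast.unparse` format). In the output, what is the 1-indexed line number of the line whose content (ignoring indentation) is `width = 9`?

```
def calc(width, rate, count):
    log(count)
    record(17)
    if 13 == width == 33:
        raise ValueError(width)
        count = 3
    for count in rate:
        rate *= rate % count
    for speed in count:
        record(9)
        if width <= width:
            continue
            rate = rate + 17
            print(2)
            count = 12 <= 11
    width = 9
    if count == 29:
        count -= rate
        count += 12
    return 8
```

Transformed code:
def calc(width, rate, count):
    log(count)
    record(17)
    if 13 == width and width == 33:
        raise ValueError(width)
    for count in rate:
        rate *= rate % count
    for speed in count:
        record(9)
        if width <= width:
            continue
    width = 9
    if count == 29:
        count -= rate
        count += 12
    return 8

12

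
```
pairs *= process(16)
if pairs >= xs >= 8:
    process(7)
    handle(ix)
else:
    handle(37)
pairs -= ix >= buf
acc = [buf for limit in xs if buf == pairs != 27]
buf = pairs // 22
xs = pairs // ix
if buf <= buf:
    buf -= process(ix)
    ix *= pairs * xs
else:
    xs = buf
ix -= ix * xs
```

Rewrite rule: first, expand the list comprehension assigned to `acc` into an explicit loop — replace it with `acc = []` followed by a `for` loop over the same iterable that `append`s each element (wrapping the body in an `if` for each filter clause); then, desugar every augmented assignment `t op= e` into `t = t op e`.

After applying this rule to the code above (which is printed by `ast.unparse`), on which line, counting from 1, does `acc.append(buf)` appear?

11

Transformed code:
pairs = pairs * process(16)
if pairs >= xs >= 8:
    process(7)
    handle(ix)
else:
    handle(37)
pairs = pairs - (ix >= buf)
acc = []
for limit in xs:
    if buf == pairs != 27:
        acc.append(buf)
buf = pairs // 22
xs = pairs // ix
if buf <= buf:
    buf = buf - process(ix)
    ix = ix * (pairs * xs)
else:
    xs = buf
ix = ix - ix * xs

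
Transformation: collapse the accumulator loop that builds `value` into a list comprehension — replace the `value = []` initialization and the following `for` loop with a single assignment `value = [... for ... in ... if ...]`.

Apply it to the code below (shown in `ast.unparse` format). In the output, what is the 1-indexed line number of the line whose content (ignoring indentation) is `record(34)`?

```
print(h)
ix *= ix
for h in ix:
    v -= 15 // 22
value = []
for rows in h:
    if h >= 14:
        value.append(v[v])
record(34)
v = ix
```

Transformed code:
print(h)
ix *= ix
for h in ix:
    v -= 15 // 22
value = [v[v] for rows in h if h >= 14]
record(34)
v = ix

6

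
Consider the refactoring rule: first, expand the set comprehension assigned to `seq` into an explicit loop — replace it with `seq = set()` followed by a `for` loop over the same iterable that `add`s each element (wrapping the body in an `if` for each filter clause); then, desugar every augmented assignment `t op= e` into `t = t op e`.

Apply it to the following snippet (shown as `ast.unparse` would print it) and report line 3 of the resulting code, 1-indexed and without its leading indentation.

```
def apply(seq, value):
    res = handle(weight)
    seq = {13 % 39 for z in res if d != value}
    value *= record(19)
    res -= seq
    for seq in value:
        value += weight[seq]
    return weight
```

Transformed code:
def apply(seq, value):
    res = handle(weight)
    seq = set()
    for z in res:
        if d != value:
            seq.add(13 % 39)
    value = value * record(19)
    res = res - seq
    for seq in value:
        value = value + weight[seq]
    return weight

seq = set()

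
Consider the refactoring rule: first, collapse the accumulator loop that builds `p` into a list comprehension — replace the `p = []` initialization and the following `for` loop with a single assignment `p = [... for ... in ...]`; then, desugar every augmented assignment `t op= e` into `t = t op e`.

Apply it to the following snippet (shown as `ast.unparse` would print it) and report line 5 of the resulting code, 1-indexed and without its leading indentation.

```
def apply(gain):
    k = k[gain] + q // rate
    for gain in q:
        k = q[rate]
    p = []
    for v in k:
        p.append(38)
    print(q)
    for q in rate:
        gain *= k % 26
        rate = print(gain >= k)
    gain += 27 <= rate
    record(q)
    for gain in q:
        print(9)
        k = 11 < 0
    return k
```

Transformed code:
def apply(gain):
    k = k[gain] + q // rate
    for gain in q:
        k = q[rate]
    p = [38 for v in k]
    print(q)
    for q in rate:
        gain = gain * (k % 26)
        rate = print(gain >= k)
    gain = gain + (27 <= rate)
    record(q)
    for gain in q:
        print(9)
        k = 11 < 0
    return k

p = [38 for v in k]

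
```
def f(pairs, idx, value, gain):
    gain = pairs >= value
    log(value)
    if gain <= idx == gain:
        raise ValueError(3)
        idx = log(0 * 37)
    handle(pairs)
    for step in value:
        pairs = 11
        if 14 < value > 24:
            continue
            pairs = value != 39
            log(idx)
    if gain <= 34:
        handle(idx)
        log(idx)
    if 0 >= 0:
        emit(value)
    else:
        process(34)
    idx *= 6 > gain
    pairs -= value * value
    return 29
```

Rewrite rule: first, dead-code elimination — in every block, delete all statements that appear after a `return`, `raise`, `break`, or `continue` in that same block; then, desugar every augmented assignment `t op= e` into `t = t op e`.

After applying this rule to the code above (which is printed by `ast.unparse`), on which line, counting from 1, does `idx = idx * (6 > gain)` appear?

Transformed code:
def f(pairs, idx, value, gain):
    gain = pairs >= value
    log(value)
    if gain <= idx == gain:
        raise ValueError(3)
    handle(pairs)
    for step in value:
        pairs = 11
        if 14 < value > 24:
            continue
    if gain <= 34:
        handle(idx)
        log(idx)
    if 0 >= 0:
        emit(value)
    else:
        process(34)
    idx = idx * (6 > gain)
    pairs = pairs - value * value
    return 29

18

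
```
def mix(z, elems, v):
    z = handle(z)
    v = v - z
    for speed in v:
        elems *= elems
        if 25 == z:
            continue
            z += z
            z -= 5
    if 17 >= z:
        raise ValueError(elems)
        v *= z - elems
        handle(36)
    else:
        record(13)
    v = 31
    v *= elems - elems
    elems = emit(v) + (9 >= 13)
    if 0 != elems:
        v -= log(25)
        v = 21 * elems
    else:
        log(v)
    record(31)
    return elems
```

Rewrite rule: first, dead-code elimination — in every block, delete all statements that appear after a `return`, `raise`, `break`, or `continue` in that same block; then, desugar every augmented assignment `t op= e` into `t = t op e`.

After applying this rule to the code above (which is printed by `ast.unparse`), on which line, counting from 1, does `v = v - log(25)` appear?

Transformed code:
def mix(z, elems, v):
    z = handle(z)
    v = v - z
    for speed in v:
        elems = elems * elems
        if 25 == z:
            continue
    if 17 >= z:
        raise ValueError(elems)
    else:
        record(13)
    v = 31
    v = v * (elems - elems)
    elems = emit(v) + (9 >= 13)
    if 0 != elems:
        v = v - log(25)
        v = 21 * elems
    else:
        log(v)
    record(31)
    return elems

16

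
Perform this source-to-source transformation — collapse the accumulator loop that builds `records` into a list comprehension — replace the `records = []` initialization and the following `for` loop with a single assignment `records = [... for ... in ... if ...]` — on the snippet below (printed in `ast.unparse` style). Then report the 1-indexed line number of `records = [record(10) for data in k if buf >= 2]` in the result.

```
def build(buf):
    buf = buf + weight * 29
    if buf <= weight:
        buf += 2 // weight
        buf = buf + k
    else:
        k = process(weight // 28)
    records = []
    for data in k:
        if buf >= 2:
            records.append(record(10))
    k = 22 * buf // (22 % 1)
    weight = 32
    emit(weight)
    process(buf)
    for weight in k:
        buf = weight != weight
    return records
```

8

Transformed code:
def build(buf):
    buf = buf + weight * 29
    if buf <= weight:
        buf += 2 // weight
        buf = buf + k
    else:
        k = process(weight // 28)
    records = [record(10) for data in k if buf >= 2]
    k = 22 * buf // (22 % 1)
    weight = 32
    emit(weight)
    process(buf)
    for weight in k:
        buf = weight != weight
    return records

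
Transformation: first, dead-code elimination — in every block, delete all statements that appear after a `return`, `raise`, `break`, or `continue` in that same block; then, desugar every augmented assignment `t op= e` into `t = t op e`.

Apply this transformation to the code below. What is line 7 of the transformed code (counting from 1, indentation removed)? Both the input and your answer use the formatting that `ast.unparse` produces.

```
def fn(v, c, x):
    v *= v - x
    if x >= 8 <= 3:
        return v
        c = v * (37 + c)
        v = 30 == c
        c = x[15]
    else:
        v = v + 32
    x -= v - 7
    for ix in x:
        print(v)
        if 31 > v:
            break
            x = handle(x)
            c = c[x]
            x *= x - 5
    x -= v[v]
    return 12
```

x = x - (v - 7)

Transformed code:
def fn(v, c, x):
    v = v * (v - x)
    if x >= 8 <= 3:
        return v
    else:
        v = v + 32
    x = x - (v - 7)
    for ix in x:
        print(v)
        if 31 > v:
            break
    x = x - v[v]
    return 12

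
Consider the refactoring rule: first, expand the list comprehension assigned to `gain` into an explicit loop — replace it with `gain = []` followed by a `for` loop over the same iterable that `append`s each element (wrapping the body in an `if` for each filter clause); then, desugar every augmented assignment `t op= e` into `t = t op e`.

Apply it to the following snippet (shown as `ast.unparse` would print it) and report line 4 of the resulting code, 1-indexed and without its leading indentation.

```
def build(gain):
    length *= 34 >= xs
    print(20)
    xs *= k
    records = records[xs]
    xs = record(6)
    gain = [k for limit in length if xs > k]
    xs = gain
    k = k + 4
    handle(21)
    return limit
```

Transformed code:
def build(gain):
    length = length * (34 >= xs)
    print(20)
    xs = xs * k
    records = records[xs]
    xs = record(6)
    gain = []
    for limit in length:
        if xs > k:
            gain.append(k)
    xs = gain
    k = k + 4
    handle(21)
    return limit

xs = xs * k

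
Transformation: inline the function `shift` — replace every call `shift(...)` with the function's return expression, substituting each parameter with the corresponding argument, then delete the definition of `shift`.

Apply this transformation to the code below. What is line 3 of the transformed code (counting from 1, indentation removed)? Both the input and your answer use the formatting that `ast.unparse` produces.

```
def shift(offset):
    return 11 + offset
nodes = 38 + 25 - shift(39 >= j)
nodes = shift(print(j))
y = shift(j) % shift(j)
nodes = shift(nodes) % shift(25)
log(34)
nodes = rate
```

y = (11 + j) % (11 + j)

Transformed code:
nodes = 38 + 25 - (11 + (39 >= j))
nodes = 11 + print(j)
y = (11 + j) % (11 + j)
nodes = (11 + nodes) % (11 + 25)
log(34)
nodes = rate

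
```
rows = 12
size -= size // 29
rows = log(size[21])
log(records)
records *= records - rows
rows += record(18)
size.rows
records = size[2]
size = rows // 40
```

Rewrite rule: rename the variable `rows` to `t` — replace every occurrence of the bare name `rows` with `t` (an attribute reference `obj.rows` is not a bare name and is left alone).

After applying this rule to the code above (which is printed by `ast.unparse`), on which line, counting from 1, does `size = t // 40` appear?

9

Transformed code:
t = 12
size -= size // 29
t = log(size[21])
log(records)
records *= records - t
t += record(18)
size.rows
records = size[2]
size = t // 40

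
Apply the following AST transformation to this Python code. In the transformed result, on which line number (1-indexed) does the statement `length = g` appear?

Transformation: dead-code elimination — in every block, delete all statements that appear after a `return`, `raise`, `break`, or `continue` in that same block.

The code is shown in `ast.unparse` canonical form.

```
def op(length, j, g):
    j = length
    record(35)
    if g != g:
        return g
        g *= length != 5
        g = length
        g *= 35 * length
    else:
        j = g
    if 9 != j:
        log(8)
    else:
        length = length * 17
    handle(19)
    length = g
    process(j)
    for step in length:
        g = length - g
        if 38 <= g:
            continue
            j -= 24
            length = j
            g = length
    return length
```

13

Transformed code:
def op(length, j, g):
    j = length
    record(35)
    if g != g:
        return g
    else:
        j = g
    if 9 != j:
        log(8)
    else:
        length = length * 17
    handle(19)
    length = g
    process(j)
    for step in length:
        g = length - g
        if 38 <= g:
            continue
    return length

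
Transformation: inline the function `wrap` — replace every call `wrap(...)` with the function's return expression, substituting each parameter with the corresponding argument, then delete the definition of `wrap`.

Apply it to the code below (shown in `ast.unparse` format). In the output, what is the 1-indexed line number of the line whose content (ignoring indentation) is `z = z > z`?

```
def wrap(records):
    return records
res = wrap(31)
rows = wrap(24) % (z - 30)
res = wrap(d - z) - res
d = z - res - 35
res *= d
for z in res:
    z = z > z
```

Transformed code:
res = 31
rows = 24 % (z - 30)
res = d - z - res
d = z - res - 35
res *= d
for z in res:
    z = z > z

7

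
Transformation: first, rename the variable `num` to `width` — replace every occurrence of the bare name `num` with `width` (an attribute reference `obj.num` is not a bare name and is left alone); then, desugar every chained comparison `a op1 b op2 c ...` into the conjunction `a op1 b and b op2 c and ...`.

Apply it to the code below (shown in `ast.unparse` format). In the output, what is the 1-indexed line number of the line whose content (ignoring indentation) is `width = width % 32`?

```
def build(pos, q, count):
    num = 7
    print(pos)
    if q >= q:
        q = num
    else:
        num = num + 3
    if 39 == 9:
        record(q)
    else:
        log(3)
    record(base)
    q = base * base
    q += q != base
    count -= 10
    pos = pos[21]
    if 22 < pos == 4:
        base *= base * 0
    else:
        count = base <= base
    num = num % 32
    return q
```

21

Transformed code:
def build(pos, q, count):
    width = 7
    print(pos)
    if q >= q:
        q = width
    else:
        width = width + 3
    if 39 == 9:
        record(q)
    else:
        log(3)
    record(base)
    q = base * base
    q += q != base
    count -= 10
    pos = pos[21]
    if 22 < pos and pos == 4:
        base *= base * 0
    else:
        count = base <= base
    width = width % 32
    return q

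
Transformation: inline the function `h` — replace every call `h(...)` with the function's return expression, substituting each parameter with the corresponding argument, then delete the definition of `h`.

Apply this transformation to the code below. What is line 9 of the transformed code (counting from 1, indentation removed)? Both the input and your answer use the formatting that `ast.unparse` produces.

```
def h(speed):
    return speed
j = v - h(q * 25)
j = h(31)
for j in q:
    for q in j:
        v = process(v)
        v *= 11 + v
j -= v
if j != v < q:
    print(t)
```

Transformed code:
j = v - q * 25
j = 31
for j in q:
    for q in j:
        v = process(v)
        v *= 11 + v
j -= v
if j != v < q:
    print(t)

print(t)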